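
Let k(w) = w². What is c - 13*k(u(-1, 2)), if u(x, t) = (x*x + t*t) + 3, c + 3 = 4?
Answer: -831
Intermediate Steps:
c = 1 (c = -3 + 4 = 1)
u(x, t) = 3 + t² + x² (u(x, t) = (x² + t²) + 3 = (t² + x²) + 3 = 3 + t² + x²)
c - 13*k(u(-1, 2)) = 1 - 13*(3 + 2² + (-1)²)² = 1 - 13*(3 + 4 + 1)² = 1 - 13*8² = 1 - 13*64 = 1 - 832 = -831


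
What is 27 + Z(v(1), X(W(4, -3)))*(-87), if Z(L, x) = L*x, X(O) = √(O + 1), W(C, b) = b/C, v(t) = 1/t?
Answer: -33/2 ≈ -16.500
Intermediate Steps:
X(O) = √(1 + O)
27 + Z(v(1), X(W(4, -3)))*(-87) = 27 + (√(1 - 3/4)/1)*(-87) = 27 + (1*√(1 - 3*¼))*(-87) = 27 + (1*√(1 - ¾))*(-87) = 27 + (1*√(¼))*(-87) = 27 + (1*(½))*(-87) = 27 + (½)*(-87) = 27 - 87/2 = -33/2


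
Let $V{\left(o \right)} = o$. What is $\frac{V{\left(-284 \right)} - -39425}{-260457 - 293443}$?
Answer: $- \frac{39141}{553900} \approx -0.070664$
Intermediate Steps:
$\frac{V{\left(-284 \right)} - -39425}{-260457 - 293443} = \frac{-284 - -39425}{-260457 - 293443} = \frac{-284 + 39425}{-553900} = 39141 \left(- \frac{1}{553900}\right) = - \frac{39141}{553900}$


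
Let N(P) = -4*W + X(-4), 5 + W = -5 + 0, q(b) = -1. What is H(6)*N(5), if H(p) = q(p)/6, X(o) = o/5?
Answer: -98/15 ≈ -6.5333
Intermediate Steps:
X(o) = o/5 (X(o) = o*(⅕) = o/5)
H(p) = -⅙ (H(p) = -1/6 = -1*⅙ = -⅙)
W = -10 (W = -5 + (-5 + 0) = -5 - 5 = -10)
N(P) = 196/5 (N(P) = -4*(-10) + (⅕)*(-4) = 40 - ⅘ = 196/5)
H(6)*N(5) = -⅙*196/5 = -98/15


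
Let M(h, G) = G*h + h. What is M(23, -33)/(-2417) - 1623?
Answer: -3922055/2417 ≈ -1622.7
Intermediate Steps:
M(h, G) = h + G*h
M(23, -33)/(-2417) - 1623 = (23*(1 - 33))/(-2417) - 1623 = (23*(-32))*(-1/2417) - 1623 = -736*(-1/2417) - 1623 = 736/2417 - 1623 = -3922055/2417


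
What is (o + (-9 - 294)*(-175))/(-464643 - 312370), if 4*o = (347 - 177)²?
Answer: -60250/777013 ≈ -0.077541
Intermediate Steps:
o = 7225 (o = (347 - 177)²/4 = (¼)*170² = (¼)*28900 = 7225)
(o + (-9 - 294)*(-175))/(-464643 - 312370) = (7225 + (-9 - 294)*(-175))/(-464643 - 312370) = (7225 - 303*(-175))/(-777013) = (7225 + 53025)*(-1/777013) = 60250*(-1/777013) = -60250/777013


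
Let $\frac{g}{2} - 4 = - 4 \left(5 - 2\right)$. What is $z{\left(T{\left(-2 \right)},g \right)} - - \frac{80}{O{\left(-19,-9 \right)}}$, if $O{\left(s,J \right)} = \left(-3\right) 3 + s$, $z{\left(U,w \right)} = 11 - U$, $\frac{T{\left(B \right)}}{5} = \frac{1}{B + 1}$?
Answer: $\frac{92}{7} \approx 13.143$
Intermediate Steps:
$g = -16$ ($g = 8 + 2 \left(- 4 \left(5 - 2\right)\right) = 8 + 2 \left(\left(-4\right) 3\right) = 8 + 2 \left(-12\right) = 8 - 24 = -16$)
$T{\left(B \right)} = \frac{5}{1 + B}$ ($T{\left(B \right)} = \frac{5}{B + 1} = \frac{5}{1 + B}$)
$O{\left(s,J \right)} = -9 + s$
$z{\left(T{\left(-2 \right)},g \right)} - - \frac{80}{O{\left(-19,-9 \right)}} = \left(11 - \frac{5}{1 - 2}\right) - - \frac{80}{-9 - 19} = \left(11 - \frac{5}{-1}\right) - - \frac{80}{-28} = \left(11 - 5 \left(-1\right)\right) - \left(-80\right) \left(- \frac{1}{28}\right) = \left(11 - -5\right) - \frac{20}{7} = \left(11 + 5\right) - \frac{20}{7} = 16 - \frac{20}{7} = \frac{92}{7}$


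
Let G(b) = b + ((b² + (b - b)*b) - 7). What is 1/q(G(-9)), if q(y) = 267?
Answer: 1/267 ≈ 0.0037453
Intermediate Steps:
G(b) = -7 + b + b² (G(b) = b + ((b² + 0*b) - 7) = b + ((b² + 0) - 7) = b + (b² - 7) = b + (-7 + b²) = -7 + b + b²)
1/q(G(-9)) = 1/267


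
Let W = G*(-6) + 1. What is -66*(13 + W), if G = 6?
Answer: 1452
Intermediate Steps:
W = -35 (W = 6*(-6) + 1 = -36 + 1 = -35)
-66*(13 + W) = -66*(13 - 35) = -66*(-22) = 1452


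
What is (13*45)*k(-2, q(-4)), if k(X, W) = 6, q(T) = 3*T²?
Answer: 3510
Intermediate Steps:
(13*45)*k(-2, q(-4)) = (13*45)*6 = 585*6 = 3510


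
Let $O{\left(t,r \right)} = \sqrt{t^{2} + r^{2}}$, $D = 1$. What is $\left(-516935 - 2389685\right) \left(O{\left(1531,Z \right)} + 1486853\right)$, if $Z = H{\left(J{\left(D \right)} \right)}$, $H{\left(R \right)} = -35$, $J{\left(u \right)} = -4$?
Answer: $-4321716666860 - 2906620 \sqrt{2345186} \approx -4.3262 \cdot 10^{12}$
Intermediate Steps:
$Z = -35$
$O{\left(t,r \right)} = \sqrt{r^{2} + t^{2}}$
$\left(-516935 - 2389685\right) \left(O{\left(1531,Z \right)} + 1486853\right) = \left(-516935 - 2389685\right) \left(\sqrt{\left(-35\right)^{2} + 1531^{2}} + 1486853\right) = - 2906620 \left(\sqrt{1225 + 2343961} + 1486853\right) = - 2906620 \left(\sqrt{2345186} + 1486853\right) = - 2906620 \left(1486853 + \sqrt{2345186}\right) = -4321716666860 - 2906620 \sqrt{2345186}$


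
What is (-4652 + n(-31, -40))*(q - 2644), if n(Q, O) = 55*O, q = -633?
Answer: 22454004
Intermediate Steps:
(-4652 + n(-31, -40))*(q - 2644) = (-4652 + 55*(-40))*(-633 - 2644) = (-4652 - 2200)*(-3277) = -6852*(-3277) = 22454004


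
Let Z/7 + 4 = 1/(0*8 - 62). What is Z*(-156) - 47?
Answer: 134497/31 ≈ 4338.6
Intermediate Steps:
Z = -1743/62 (Z = -28 + 7/(0*8 - 62) = -28 + 7/(0 - 62) = -28 + 7/(-62) = -28 + 7*(-1/62) = -28 - 7/62 = -1743/62 ≈ -28.113)
Z*(-156) - 47 = -1743/62*(-156) - 47 = 135954/31 - 47 = 134497/31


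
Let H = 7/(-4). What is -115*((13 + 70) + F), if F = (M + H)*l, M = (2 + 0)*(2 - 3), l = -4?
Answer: -11270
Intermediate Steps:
M = -2 (M = 2*(-1) = -2)
H = -7/4 (H = 7*(-1/4) = -7/4 ≈ -1.7500)
F = 15 (F = (-2 - 7/4)*(-4) = -15/4*(-4) = 15)
-115*((13 + 70) + F) = -115*((13 + 70) + 15) = -115*(83 + 15) = -115*98 = -11270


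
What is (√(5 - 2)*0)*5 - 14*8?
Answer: -112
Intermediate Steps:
(√(5 - 2)*0)*5 - 14*8 = (√3*0)*5 - 112 = 0*5 - 112 = 0 - 112 = -112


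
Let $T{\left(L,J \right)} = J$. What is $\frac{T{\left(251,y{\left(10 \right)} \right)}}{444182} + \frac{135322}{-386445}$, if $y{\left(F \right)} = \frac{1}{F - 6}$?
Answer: $- \frac{240429999971}{686607651960} \approx -0.35017$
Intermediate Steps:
$y{\left(F \right)} = \frac{1}{-6 + F}$
$\frac{T{\left(251,y{\left(10 \right)} \right)}}{444182} + \frac{135322}{-386445} = \frac{1}{\left(-6 + 10\right) 444182} + \frac{135322}{-386445} = \frac{1}{4} \cdot \frac{1}{444182} + 135322 \left(- \frac{1}{386445}\right) = \frac{1}{4} \cdot \frac{1}{444182} - \frac{135322}{386445} = \frac{1}{1776728} - \frac{135322}{386445} = - \frac{240429999971}{686607651960}$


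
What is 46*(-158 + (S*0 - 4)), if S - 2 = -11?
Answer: -7452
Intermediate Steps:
S = -9 (S = 2 - 11 = -9)
46*(-158 + (S*0 - 4)) = 46*(-158 + (-9*0 - 4)) = 46*(-158 + (0 - 4)) = 46*(-158 - 4) = 46*(-162) = -7452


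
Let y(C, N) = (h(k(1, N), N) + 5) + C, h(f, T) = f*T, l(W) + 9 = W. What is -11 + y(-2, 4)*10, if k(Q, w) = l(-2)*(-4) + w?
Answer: 1939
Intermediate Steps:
l(W) = -9 + W
k(Q, w) = 44 + w (k(Q, w) = (-9 - 2)*(-4) + w = -11*(-4) + w = 44 + w)
h(f, T) = T*f
y(C, N) = 5 + C + N*(44 + N) (y(C, N) = (N*(44 + N) + 5) + C = (5 + N*(44 + N)) + C = 5 + C + N*(44 + N))
-11 + y(-2, 4)*10 = -11 + (5 - 2 + 4*(44 + 4))*10 = -11 + (5 - 2 + 4*48)*10 = -11 + (5 - 2 + 192)*10 = -11 + 195*10 = -11 + 1950 = 1939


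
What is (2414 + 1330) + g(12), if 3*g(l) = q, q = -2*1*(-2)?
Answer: 11236/3 ≈ 3745.3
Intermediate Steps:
q = 4 (q = -2*(-2) = 4)
g(l) = 4/3 (g(l) = (1/3)*4 = 4/3)
(2414 + 1330) + g(12) = (2414 + 1330) + 4/3 = 3744 + 4/3 = 11236/3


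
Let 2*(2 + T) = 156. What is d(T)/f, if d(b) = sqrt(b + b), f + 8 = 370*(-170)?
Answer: -sqrt(38)/31454 ≈ -0.00019598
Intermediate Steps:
T = 76 (T = -2 + (1/2)*156 = -2 + 78 = 76)
f = -62908 (f = -8 + 370*(-170) = -8 - 62900 = -62908)
d(b) = sqrt(2)*sqrt(b) (d(b) = sqrt(2*b) = sqrt(2)*sqrt(b))
d(T)/f = (sqrt(2)*sqrt(76))/(-62908) = (sqrt(2)*(2*sqrt(19)))*(-1/62908) = (2*sqrt(38))*(-1/62908) = -sqrt(38)/31454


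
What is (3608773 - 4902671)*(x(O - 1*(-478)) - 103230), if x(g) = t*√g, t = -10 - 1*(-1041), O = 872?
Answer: 133569090540 - 20010132570*√6 ≈ 8.4554e+10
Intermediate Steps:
t = 1031 (t = -10 + 1041 = 1031)
x(g) = 1031*√g
(3608773 - 4902671)*(x(O - 1*(-478)) - 103230) = (3608773 - 4902671)*(1031*√(872 - 1*(-478)) - 103230) = -1293898*(1031*√(872 + 478) - 103230) = -1293898*(1031*√1350 - 103230) = -1293898*(1031*(15*√6) - 103230) = -1293898*(15465*√6 - 103230) = -1293898*(-103230 + 15465*√6) = 133569090540 - 20010132570*√6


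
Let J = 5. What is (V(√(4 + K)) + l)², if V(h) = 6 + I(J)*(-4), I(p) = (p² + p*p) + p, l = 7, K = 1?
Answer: 42849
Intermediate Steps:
I(p) = p + 2*p² (I(p) = (p² + p²) + p = 2*p² + p = p + 2*p²)
V(h) = -214 (V(h) = 6 + (5*(1 + 2*5))*(-4) = 6 + (5*(1 + 10))*(-4) = 6 + (5*11)*(-4) = 6 + 55*(-4) = 6 - 220 = -214)
(V(√(4 + K)) + l)² = (-214 + 7)² = (-207)² = 42849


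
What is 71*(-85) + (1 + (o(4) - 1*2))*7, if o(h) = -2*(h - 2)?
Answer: -6070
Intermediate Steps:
o(h) = 4 - 2*h (o(h) = -2*(-2 + h) = 4 - 2*h)
71*(-85) + (1 + (o(4) - 1*2))*7 = 71*(-85) + (1 + ((4 - 2*4) - 1*2))*7 = -6035 + (1 + ((4 - 8) - 2))*7 = -6035 + (1 + (-4 - 2))*7 = -6035 + (1 - 6)*7 = -6035 - 5*7 = -6035 - 35 = -6070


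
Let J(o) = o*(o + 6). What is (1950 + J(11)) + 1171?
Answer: 3308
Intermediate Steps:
J(o) = o*(6 + o)
(1950 + J(11)) + 1171 = (1950 + 11*(6 + 11)) + 1171 = (1950 + 11*17) + 1171 = (1950 + 187) + 1171 = 2137 + 1171 = 3308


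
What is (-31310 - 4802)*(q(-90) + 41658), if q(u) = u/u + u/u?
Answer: -1504425920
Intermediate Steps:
q(u) = 2 (q(u) = 1 + 1 = 2)
(-31310 - 4802)*(q(-90) + 41658) = (-31310 - 4802)*(2 + 41658) = -36112*41660 = -1504425920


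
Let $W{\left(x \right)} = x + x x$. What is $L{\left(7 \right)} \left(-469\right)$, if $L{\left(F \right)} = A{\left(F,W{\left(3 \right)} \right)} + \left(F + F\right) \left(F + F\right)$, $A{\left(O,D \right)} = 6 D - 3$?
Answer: $-124285$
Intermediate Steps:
$W{\left(x \right)} = x + x^{2}$
$A{\left(O,D \right)} = -3 + 6 D$
$L{\left(F \right)} = 69 + 4 F^{2}$ ($L{\left(F \right)} = \left(-3 + 6 \cdot 3 \left(1 + 3\right)\right) + \left(F + F\right) \left(F + F\right) = \left(-3 + 6 \cdot 3 \cdot 4\right) + 2 F 2 F = \left(-3 + 6 \cdot 12\right) + 4 F^{2} = \left(-3 + 72\right) + 4 F^{2} = 69 + 4 F^{2}$)
$L{\left(7 \right)} \left(-469\right) = \left(69 + 4 \cdot 7^{2}\right) \left(-469\right) = \left(69 + 4 \cdot 49\right) \left(-469\right) = \left(69 + 196\right) \left(-469\right) = 265 \left(-469\right) = -124285$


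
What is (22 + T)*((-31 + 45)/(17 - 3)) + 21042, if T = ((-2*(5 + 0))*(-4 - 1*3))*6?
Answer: 21484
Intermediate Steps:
T = 420 (T = ((-2*5)*(-4 - 3))*6 = -10*(-7)*6 = 70*6 = 420)
(22 + T)*((-31 + 45)/(17 - 3)) + 21042 = (22 + 420)*((-31 + 45)/(17 - 3)) + 21042 = 442*(14/14) + 21042 = 442*(14*(1/14)) + 21042 = 442*1 + 21042 = 442 + 21042 = 21484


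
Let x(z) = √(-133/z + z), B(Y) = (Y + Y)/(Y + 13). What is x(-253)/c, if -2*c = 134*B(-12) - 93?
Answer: 4*I*√4040157/837177 ≈ 0.0096038*I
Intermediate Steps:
B(Y) = 2*Y/(13 + Y) (B(Y) = (2*Y)/(13 + Y) = 2*Y/(13 + Y))
x(z) = √(z - 133/z)
c = 3309/2 (c = -(134*(2*(-12)/(13 - 12)) - 93)/2 = -(134*(2*(-12)/1) - 93)/2 = -(134*(2*(-12)*1) - 93)/2 = -(134*(-24) - 93)/2 = -(-3216 - 93)/2 = -½*(-3309) = 3309/2 ≈ 1654.5)
x(-253)/c = √(-253 - 133/(-253))/(3309/2) = √(-253 - 133*(-1/253))*(2/3309) = √(-253 + 133/253)*(2/3309) = √(-63876/253)*(2/3309) = (2*I*√4040157/253)*(2/3309) = 4*I*√4040157/837177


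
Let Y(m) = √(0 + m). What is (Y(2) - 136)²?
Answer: (136 - √2)² ≈ 18113.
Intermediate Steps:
Y(m) = √m
(Y(2) - 136)² = (√2 - 136)² = (-136 + √2)²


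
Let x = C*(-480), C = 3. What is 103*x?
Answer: -148320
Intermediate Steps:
x = -1440 (x = 3*(-480) = -1440)
103*x = 103*(-1440) = -148320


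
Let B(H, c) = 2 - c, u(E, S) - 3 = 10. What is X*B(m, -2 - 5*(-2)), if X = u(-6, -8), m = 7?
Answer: -78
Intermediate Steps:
u(E, S) = 13 (u(E, S) = 3 + 10 = 13)
X = 13
X*B(m, -2 - 5*(-2)) = 13*(2 - (-2 - 5*(-2))) = 13*(2 - (-2 + 10)) = 13*(2 - 1*8) = 13*(2 - 8) = 13*(-6) = -78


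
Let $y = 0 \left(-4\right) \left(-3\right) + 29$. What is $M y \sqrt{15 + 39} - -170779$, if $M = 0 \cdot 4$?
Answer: $170779$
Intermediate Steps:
$y = 29$ ($y = 0 \left(-3\right) + 29 = 0 + 29 = 29$)
$M = 0$
$M y \sqrt{15 + 39} - -170779 = 0 \cdot 29 \sqrt{15 + 39} - -170779 = 0 \sqrt{54} + 170779 = 0 \cdot 3 \sqrt{6} + 170779 = 0 + 170779 = 170779$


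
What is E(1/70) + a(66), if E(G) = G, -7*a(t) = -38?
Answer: 381/70 ≈ 5.4429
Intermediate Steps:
a(t) = 38/7 (a(t) = -⅐*(-38) = 38/7)
E(1/70) + a(66) = 1/70 + 38/7 = 381/70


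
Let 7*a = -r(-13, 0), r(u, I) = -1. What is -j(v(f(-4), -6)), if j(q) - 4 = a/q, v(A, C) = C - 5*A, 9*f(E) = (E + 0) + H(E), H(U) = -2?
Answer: -221/56 ≈ -3.9464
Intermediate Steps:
a = ⅐ (a = (-1*(-1))/7 = (⅐)*1 = ⅐ ≈ 0.14286)
f(E) = -2/9 + E/9 (f(E) = ((E + 0) - 2)/9 = (E - 2)/9 = (-2 + E)/9 = -2/9 + E/9)
j(q) = 4 + 1/(7*q)
-j(v(f(-4), -6)) = -(4 + 1/(7*(-6 - 5*(-2/9 + (⅑)*(-4))))) = -(4 + 1/(7*(-6 - 5*(-2/9 - 4/9)))) = -(4 + 1/(7*(-6 - 5*(-⅔)))) = -(4 + 1/(7*(-6 + 10/3))) = -(4 + 1/(7*(-8/3))) = -(4 + (⅐)*(-3/8)) = -(4 - 3/56) = -1*221/56 = -221/56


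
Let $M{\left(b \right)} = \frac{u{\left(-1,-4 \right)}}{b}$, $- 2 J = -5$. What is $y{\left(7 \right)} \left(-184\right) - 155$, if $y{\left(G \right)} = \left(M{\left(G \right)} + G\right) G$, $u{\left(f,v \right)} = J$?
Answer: $-9631$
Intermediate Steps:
$J = \frac{5}{2}$ ($J = \left(- \frac{1}{2}\right) \left(-5\right) = \frac{5}{2} \approx 2.5$)
$u{\left(f,v \right)} = \frac{5}{2}$
$M{\left(b \right)} = \frac{5}{2 b}$
$y{\left(G \right)} = G \left(G + \frac{5}{2 G}\right)$ ($y{\left(G \right)} = \left(\frac{5}{2 G} + G\right) G = \left(G + \frac{5}{2 G}\right) G = G \left(G + \frac{5}{2 G}\right)$)
$y{\left(7 \right)} \left(-184\right) - 155 = \left(\frac{5}{2} + 7^{2}\right) \left(-184\right) - 155 = \left(\frac{5}{2} + 49\right) \left(-184\right) - 155 = \frac{103}{2} \left(-184\right) - 155 = -9476 - 155 = -9631$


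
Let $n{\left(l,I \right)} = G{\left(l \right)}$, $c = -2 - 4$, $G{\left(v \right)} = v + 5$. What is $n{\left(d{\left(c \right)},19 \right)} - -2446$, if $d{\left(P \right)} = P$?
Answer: $2445$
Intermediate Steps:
$G{\left(v \right)} = 5 + v$
$c = -6$ ($c = -2 - 4 = -6$)
$n{\left(l,I \right)} = 5 + l$
$n{\left(d{\left(c \right)},19 \right)} - -2446 = \left(5 - 6\right) - -2446 = -1 + 2446 = 2445$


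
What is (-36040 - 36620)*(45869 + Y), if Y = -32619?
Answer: -962745000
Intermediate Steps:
(-36040 - 36620)*(45869 + Y) = (-36040 - 36620)*(45869 - 32619) = -72660*13250 = -962745000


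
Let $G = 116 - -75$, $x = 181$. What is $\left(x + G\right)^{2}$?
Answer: $138384$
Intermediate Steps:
$G = 191$ ($G = 116 + 75 = 191$)
$\left(x + G\right)^{2} = \left(181 + 191\right)^{2} = 372^{2} = 138384$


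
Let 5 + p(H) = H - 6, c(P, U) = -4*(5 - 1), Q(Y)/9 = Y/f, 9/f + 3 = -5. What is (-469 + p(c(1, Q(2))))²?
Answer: 246016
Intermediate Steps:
f = -9/8 (f = 9/(-3 - 5) = 9/(-8) = 9*(-⅛) = -9/8 ≈ -1.1250)
Q(Y) = -8*Y (Q(Y) = 9*(Y/(-9/8)) = 9*(Y*(-8/9)) = 9*(-8*Y/9) = -8*Y)
c(P, U) = -16 (c(P, U) = -4*4 = -16)
p(H) = -11 + H (p(H) = -5 + (H - 6) = -5 + (-6 + H) = -11 + H)
(-469 + p(c(1, Q(2))))² = (-469 + (-11 - 16))² = (-469 - 27)² = (-496)² = 246016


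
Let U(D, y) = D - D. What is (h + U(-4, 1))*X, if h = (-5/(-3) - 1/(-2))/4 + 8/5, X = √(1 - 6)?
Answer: 257*I*√5/120 ≈ 4.7889*I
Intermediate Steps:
U(D, y) = 0
X = I*√5 (X = √(-5) = I*√5 ≈ 2.2361*I)
h = 257/120 (h = (-5*(-⅓) - 1*(-½))*(¼) + 8*(⅕) = (5/3 + ½)*(¼) + 8/5 = (13/6)*(¼) + 8/5 = 13/24 + 8/5 = 257/120 ≈ 2.1417)
(h + U(-4, 1))*X = (257/120 + 0)*(I*√5) = 257*(I*√5)/120 = 257*I*√5/120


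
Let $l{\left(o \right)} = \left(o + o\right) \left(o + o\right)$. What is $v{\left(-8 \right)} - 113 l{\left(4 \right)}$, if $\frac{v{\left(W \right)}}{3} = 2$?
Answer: $-7226$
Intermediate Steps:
$l{\left(o \right)} = 4 o^{2}$ ($l{\left(o \right)} = 2 o 2 o = 4 o^{2}$)
$v{\left(W \right)} = 6$ ($v{\left(W \right)} = 3 \cdot 2 = 6$)
$v{\left(-8 \right)} - 113 l{\left(4 \right)} = 6 - 113 \cdot 4 \cdot 4^{2} = 6 - 113 \cdot 4 \cdot 16 = 6 - 7232 = -7226$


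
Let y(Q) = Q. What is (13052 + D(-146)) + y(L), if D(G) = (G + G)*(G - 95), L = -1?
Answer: 83423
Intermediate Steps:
D(G) = 2*G*(-95 + G) (D(G) = (2*G)*(-95 + G) = 2*G*(-95 + G))
(13052 + D(-146)) + y(L) = (13052 + 2*(-146)*(-95 - 146)) - 1 = (13052 + 2*(-146)*(-241)) - 1 = (13052 + 70372) - 1 = 83424 - 1 = 83423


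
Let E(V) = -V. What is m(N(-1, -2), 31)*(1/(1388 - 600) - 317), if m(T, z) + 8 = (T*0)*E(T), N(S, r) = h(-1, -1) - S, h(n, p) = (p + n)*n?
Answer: 499590/197 ≈ 2536.0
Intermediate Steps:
h(n, p) = n*(n + p) (h(n, p) = (n + p)*n = n*(n + p))
N(S, r) = 2 - S (N(S, r) = -(-1 - 1) - S = -1*(-2) - S = 2 - S)
m(T, z) = -8 (m(T, z) = -8 + (T*0)*(-T) = -8 + 0*(-T) = -8 + 0 = -8)
m(N(-1, -2), 31)*(1/(1388 - 600) - 317) = -8*(1/(1388 - 600) - 317) = -8*(1/788 - 317) = -8*(-249795/788) = 499590/197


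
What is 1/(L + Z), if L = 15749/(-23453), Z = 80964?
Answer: 23453/1898832943 ≈ 1.2351e-5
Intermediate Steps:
L = -15749/23453 (L = 15749*(-1/23453) = -15749/23453 ≈ -0.67151)
1/(L + Z) = 1/(-15749/23453 + 80964) = 1/(1898832943/23453) = 23453/1898832943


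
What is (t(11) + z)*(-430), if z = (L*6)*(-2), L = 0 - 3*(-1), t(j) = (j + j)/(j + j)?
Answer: 15050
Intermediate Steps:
t(j) = 1 (t(j) = (2*j)/((2*j)) = (2*j)*(1/(2*j)) = 1)
L = 3 (L = 0 + 3 = 3)
z = -36 (z = (3*6)*(-2) = 18*(-2) = -36)
(t(11) + z)*(-430) = (1 - 36)*(-430) = -35*(-430) = 15050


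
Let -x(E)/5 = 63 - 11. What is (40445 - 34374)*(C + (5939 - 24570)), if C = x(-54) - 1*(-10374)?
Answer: -51706707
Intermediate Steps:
x(E) = -260 (x(E) = -5*(63 - 11) = -5*52 = -260)
C = 10114 (C = -260 - 1*(-10374) = -260 + 10374 = 10114)
(40445 - 34374)*(C + (5939 - 24570)) = (40445 - 34374)*(10114 + (5939 - 24570)) = 6071*(10114 - 18631) = 6071*(-8517) = -51706707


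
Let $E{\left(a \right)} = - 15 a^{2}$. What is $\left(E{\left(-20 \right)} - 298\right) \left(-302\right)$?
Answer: $1901996$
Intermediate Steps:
$\left(E{\left(-20 \right)} - 298\right) \left(-302\right) = \left(- 15 \left(-20\right)^{2} - 298\right) \left(-302\right) = \left(\left(-15\right) 400 - 298\right) \left(-302\right) = \left(-6000 - 298\right) \left(-302\right) = \left(-6298\right) \left(-302\right) = 1901996$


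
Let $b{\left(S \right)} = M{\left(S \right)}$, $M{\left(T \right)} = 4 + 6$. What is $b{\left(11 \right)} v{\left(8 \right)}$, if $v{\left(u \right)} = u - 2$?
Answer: $60$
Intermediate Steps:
$M{\left(T \right)} = 10$
$b{\left(S \right)} = 10$
$v{\left(u \right)} = -2 + u$ ($v{\left(u \right)} = u - 2 = -2 + u$)
$b{\left(11 \right)} v{\left(8 \right)} = 10 \left(-2 + 8\right) = 10 \cdot 6 = 60$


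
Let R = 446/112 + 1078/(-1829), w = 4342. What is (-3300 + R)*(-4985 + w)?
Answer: 217110043743/102424 ≈ 2.1197e+6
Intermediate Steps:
R = 347499/102424 (R = 446*(1/112) + 1078*(-1/1829) = 223/56 - 1078/1829 = 347499/102424 ≈ 3.3927)
(-3300 + R)*(-4985 + w) = (-3300 + 347499/102424)*(-4985 + 4342) = -337651701/102424*(-643) = 217110043743/102424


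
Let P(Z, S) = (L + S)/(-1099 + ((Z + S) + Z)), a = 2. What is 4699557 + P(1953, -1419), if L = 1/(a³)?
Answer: 52183869577/11104 ≈ 4.6996e+6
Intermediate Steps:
L = ⅛ (L = 1/(2³) = 1/8 = ⅛ ≈ 0.12500)
P(Z, S) = (⅛ + S)/(-1099 + S + 2*Z) (P(Z, S) = (⅛ + S)/(-1099 + ((Z + S) + Z)) = (⅛ + S)/(-1099 + ((S + Z) + Z)) = (⅛ + S)/(-1099 + (S + 2*Z)) = (⅛ + S)/(-1099 + S + 2*Z))
4699557 + P(1953, -1419) = 4699557 + (⅛ - 1419)/(-1099 - 1419 + 2*1953) = 4699557 - 11351/8/(-1099 - 1419 + 3906) = 4699557 - 11351/8/1388 = 4699557 + (1/1388)*(-11351/8) = 4699557 - 11351/11104 = 52183869577/11104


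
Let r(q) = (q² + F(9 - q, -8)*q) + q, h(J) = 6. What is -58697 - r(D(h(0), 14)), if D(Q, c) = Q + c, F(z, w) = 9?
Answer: -59297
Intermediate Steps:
r(q) = q² + 10*q (r(q) = (q² + 9*q) + q = q² + 10*q)
-58697 - r(D(h(0), 14)) = -58697 - (6 + 14)*(10 + (6 + 14)) = -58697 - 20*(10 + 20) = -58697 - 20*30 = -58697 - 1*600 = -58697 - 600 = -59297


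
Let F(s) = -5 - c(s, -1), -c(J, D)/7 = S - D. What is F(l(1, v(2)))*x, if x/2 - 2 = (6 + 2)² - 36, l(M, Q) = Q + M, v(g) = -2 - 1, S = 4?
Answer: 1800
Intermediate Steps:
v(g) = -3
l(M, Q) = M + Q
x = 60 (x = 4 + 2*((6 + 2)² - 36) = 4 + 2*(8² - 36) = 4 + 2*(64 - 36) = 4 + 2*28 = 4 + 56 = 60)
c(J, D) = -28 + 7*D (c(J, D) = -7*(4 - D) = -28 + 7*D)
F(s) = 30 (F(s) = -5 - (-28 + 7*(-1)) = -5 - (-28 - 7) = -5 - 1*(-35) = -5 + 35 = 30)
F(l(1, v(2)))*x = 30*60 = 1800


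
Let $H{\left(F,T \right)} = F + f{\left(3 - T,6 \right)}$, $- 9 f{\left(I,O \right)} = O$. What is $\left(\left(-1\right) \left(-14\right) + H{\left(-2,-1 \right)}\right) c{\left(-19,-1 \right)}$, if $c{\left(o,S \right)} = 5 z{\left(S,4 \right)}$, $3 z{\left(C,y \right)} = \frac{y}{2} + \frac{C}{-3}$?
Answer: $\frac{1190}{27} \approx 44.074$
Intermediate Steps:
$f{\left(I,O \right)} = - \frac{O}{9}$
$z{\left(C,y \right)} = - \frac{C}{9} + \frac{y}{6}$ ($z{\left(C,y \right)} = \frac{\frac{y}{2} + \frac{C}{-3}}{3} = \frac{y \frac{1}{2} + C \left(- \frac{1}{3}\right)}{3} = \frac{\frac{y}{2} - \frac{C}{3}}{3} = - \frac{C}{9} + \frac{y}{6}$)
$H{\left(F,T \right)} = - \frac{2}{3} + F$ ($H{\left(F,T \right)} = F - \frac{2}{3} = - \frac{2}{3} + F$)
$c{\left(o,S \right)} = \frac{10}{3} - \frac{5 S}{9}$ ($c{\left(o,S \right)} = 5 \left(- \frac{S}{9} + \frac{1}{6} \cdot 4\right) = 5 \left(- \frac{S}{9} + \frac{2}{3}\right) = 5 \left(\frac{2}{3} - \frac{S}{9}\right) = \frac{10}{3} - \frac{5 S}{9}$)
$\left(\left(-1\right) \left(-14\right) + H{\left(-2,-1 \right)}\right) c{\left(-19,-1 \right)} = \left(\left(-1\right) \left(-14\right) - \frac{8}{3}\right) \left(\frac{10}{3} - - \frac{5}{9}\right) = \left(14 - \frac{8}{3}\right) \left(\frac{10}{3} + \frac{5}{9}\right) = \frac{34}{3} \cdot \frac{35}{9} = \frac{1190}{27}$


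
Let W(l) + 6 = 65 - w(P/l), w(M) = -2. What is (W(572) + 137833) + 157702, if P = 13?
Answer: 295596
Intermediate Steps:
W(l) = 61 (W(l) = -6 + (65 - 1*(-2)) = -6 + (65 + 2) = -6 + 67 = 61)
(W(572) + 137833) + 157702 = (61 + 137833) + 157702 = 137894 + 157702 = 295596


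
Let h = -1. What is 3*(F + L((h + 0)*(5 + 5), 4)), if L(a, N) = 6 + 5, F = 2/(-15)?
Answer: 163/5 ≈ 32.600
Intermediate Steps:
F = -2/15 (F = 2*(-1/15) = -2/15 ≈ -0.13333)
L(a, N) = 11
3*(F + L((h + 0)*(5 + 5), 4)) = 3*(-2/15 + 11) = 3*(163/15) = 163/5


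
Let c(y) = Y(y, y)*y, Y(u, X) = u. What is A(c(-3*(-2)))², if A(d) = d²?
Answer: 1679616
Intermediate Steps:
c(y) = y² (c(y) = y*y = y²)
A(c(-3*(-2)))² = (((-3*(-2))²)²)² = ((6²)²)² = (36²)² = 1296² = 1679616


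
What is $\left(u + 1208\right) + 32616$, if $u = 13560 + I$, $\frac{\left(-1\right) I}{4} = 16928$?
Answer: $-20328$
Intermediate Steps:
$I = -67712$ ($I = \left(-4\right) 16928 = -67712$)
$u = -54152$ ($u = 13560 - 67712 = -54152$)
$\left(u + 1208\right) + 32616 = \left(-54152 + 1208\right) + 32616 = -52944 + 32616 = -20328$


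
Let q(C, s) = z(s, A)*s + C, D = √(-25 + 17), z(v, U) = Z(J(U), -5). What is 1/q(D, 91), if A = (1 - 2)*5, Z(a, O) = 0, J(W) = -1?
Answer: -I*√2/4 ≈ -0.35355*I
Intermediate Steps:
A = -5 (A = -1*5 = -5)
z(v, U) = 0
D = 2*I*√2 (D = √(-8) = 2*I*√2 ≈ 2.8284*I)
q(C, s) = C (q(C, s) = 0*s + C = 0 + C = C)
1/q(D, 91) = 1/(2*I*√2) = -I*√2/4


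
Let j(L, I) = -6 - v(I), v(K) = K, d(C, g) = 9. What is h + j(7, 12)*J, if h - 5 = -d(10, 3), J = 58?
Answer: -1048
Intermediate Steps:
h = -4 (h = 5 - 1*9 = 5 - 9 = -4)
j(L, I) = -6 - I
h + j(7, 12)*J = -4 + (-6 - 1*12)*58 = -4 + (-6 - 12)*58 = -4 - 18*58 = -4 - 1044 = -1048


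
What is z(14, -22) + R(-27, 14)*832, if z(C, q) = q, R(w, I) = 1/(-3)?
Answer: -898/3 ≈ -299.33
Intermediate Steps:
R(w, I) = -⅓
z(14, -22) + R(-27, 14)*832 = -22 - ⅓*832 = -22 - 832/3 = -898/3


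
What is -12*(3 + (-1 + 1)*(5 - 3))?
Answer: -36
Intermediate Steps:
-12*(3 + (-1 + 1)*(5 - 3)) = -12*(3 + 0*2) = -12*(3 + 0) = -12*3 = -36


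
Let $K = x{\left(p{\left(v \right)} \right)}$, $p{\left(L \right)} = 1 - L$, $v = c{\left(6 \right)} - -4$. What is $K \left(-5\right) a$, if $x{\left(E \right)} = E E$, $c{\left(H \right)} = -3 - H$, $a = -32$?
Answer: $5760$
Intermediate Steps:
$v = -5$ ($v = \left(-3 - 6\right) - -4 = \left(-3 - 6\right) + 4 = -9 + 4 = -5$)
$x{\left(E \right)} = E^{2}$
$K = 36$ ($K = \left(1 - -5\right)^{2} = \left(1 + 5\right)^{2} = 6^{2} = 36$)
$K \left(-5\right) a = 36 \left(-5\right) \left(-32\right) = \left(-180\right) \left(-32\right) = 5760$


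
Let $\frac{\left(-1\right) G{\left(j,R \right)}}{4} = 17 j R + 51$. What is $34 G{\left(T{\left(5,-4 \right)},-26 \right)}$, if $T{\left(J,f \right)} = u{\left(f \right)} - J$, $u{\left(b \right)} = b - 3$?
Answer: $-728280$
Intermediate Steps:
$u{\left(b \right)} = -3 + b$
$T{\left(J,f \right)} = -3 + f - J$ ($T{\left(J,f \right)} = \left(-3 + f\right) - J = -3 + f - J$)
$G{\left(j,R \right)} = -204 - 68 R j$ ($G{\left(j,R \right)} = - 4 \left(17 j R + 51\right) = - 4 \left(17 R j + 51\right) = - 4 \left(51 + 17 R j\right) = -204 - 68 R j$)
$34 G{\left(T{\left(5,-4 \right)},-26 \right)} = 34 \left(-204 - - 1768 \left(-3 - 4 - 5\right)\right) = 34 \left(-204 - \left(-1768\right) \left(-12\right)\right) = 34 \left(-204 - 21216\right) = 34 \left(-21420\right) = -728280$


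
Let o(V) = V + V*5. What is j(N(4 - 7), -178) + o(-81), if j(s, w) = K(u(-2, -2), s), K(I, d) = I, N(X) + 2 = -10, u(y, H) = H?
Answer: -488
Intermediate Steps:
N(X) = -12 (N(X) = -2 - 10 = -12)
o(V) = 6*V (o(V) = V + 5*V = 6*V)
j(s, w) = -2
j(N(4 - 7), -178) + o(-81) = -2 + 6*(-81) = -2 - 486 = -488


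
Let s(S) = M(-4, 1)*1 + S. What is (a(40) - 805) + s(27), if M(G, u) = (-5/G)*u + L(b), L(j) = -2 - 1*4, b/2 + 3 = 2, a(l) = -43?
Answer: -3303/4 ≈ -825.75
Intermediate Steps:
b = -2 (b = -6 + 2*2 = -6 + 4 = -2)
L(j) = -6 (L(j) = -2 - 4 = -6)
M(G, u) = -6 - 5*u/G (M(G, u) = (-5/G)*u - 6 = -5*u/G - 6 = -6 - 5*u/G)
s(S) = -19/4 + S (s(S) = (-6 - 5*1/(-4))*1 + S = (-6 - 5*1*(-1/4))*1 + S = (-6 + 5/4)*1 + S = -19/4*1 + S = -19/4 + S)
(a(40) - 805) + s(27) = (-43 - 805) + (-19/4 + 27) = -848 + 89/4 = -3303/4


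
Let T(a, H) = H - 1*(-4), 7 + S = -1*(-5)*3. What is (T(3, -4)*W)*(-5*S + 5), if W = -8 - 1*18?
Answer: 0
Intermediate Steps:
W = -26 (W = -8 - 18 = -26)
S = 8 (S = -7 - 1*(-5)*3 = -7 + 5*3 = -7 + 15 = 8)
T(a, H) = 4 + H (T(a, H) = H + 4 = 4 + H)
(T(3, -4)*W)*(-5*S + 5) = ((4 - 4)*(-26))*(-5*8 + 5) = (0*(-26))*(-40 + 5) = 0*(-35) = 0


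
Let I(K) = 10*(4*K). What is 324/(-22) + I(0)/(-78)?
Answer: -162/11 ≈ -14.727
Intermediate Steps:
I(K) = 40*K
324/(-22) + I(0)/(-78) = 324/(-22) + (40*0)/(-78) = 324*(-1/22) + 0*(-1/78) = -162/11 + 0 = -162/11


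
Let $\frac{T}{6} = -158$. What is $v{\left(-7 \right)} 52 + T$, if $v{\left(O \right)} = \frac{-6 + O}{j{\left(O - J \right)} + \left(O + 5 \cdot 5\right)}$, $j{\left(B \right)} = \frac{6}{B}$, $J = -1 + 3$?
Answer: $-987$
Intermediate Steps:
$T = -948$ ($T = 6 \left(-158\right) = -948$)
$J = 2$
$v{\left(O \right)} = \frac{-6 + O}{25 + O + \frac{6}{-2 + O}}$ ($v{\left(O \right)} = \frac{-6 + O}{\frac{6}{O - 2} + \left(O + 5 \cdot 5\right)} = \frac{-6 + O}{\frac{6}{O - 2} + \left(O + 25\right)} = \frac{-6 + O}{\frac{6}{-2 + O} + \left(25 + O\right)} = \frac{-6 + O}{25 + O + \frac{6}{-2 + O}}$)
$v{\left(-7 \right)} 52 + T = \frac{\left(-6 - 7\right) \left(-2 - 7\right)}{6 + \left(-2 - 7\right) \left(25 - 7\right)} 52 - 948 = \frac{1}{6 - 162} \left(-13\right) \left(-9\right) 52 - 948 = \frac{1}{-156} \left(-13\right) \left(-9\right) 52 - 948 = \left(- \frac{1}{156}\right) \left(-13\right) \left(-9\right) 52 - 948 = \left(- \frac{3}{4}\right) 52 - 948 = -39 - 948 = -987$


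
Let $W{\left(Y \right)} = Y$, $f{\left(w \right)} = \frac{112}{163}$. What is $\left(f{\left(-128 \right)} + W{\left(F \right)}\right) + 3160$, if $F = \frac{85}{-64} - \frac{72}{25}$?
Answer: $\frac{823209721}{260800} \approx 3156.5$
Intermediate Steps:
$F = - \frac{6733}{1600}$ ($F = 85 \left(- \frac{1}{64}\right) - \frac{72}{25} = - \frac{85}{64} - \frac{72}{25} = - \frac{6733}{1600} \approx -4.2081$)
$f{\left(w \right)} = \frac{112}{163}$ ($f{\left(w \right)} = 112 \cdot \frac{1}{163} = \frac{112}{163}$)
$\left(f{\left(-128 \right)} + W{\left(F \right)}\right) + 3160 = \left(\frac{112}{163} - \frac{6733}{1600}\right) + 3160 = - \frac{918279}{260800} + 3160 = \frac{823209721}{260800}$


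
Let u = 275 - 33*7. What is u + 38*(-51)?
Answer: -1894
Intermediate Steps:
u = 44 (u = 275 - 231 = 44)
u + 38*(-51) = 44 + 38*(-51) = 44 - 1938 = -1894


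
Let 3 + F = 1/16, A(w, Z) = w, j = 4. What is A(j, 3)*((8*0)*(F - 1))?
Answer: 0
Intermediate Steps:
F = -47/16 (F = -3 + 1/16 = -47/16 ≈ -2.9375)
A(j, 3)*((8*0)*(F - 1)) = 4*((8*0)*(-47/16 - 1)) = 4*(0*(-63/16)) = 4*0 = 0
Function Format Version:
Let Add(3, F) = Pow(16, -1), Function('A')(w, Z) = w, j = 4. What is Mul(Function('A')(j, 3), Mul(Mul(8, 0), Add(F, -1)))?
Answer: 0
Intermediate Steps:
F = Rational(-47, 16) (F = Add(-3, Pow(16, -1)) = Add(-3, Rational(1, 16)) = Rational(-47, 16) ≈ -2.9375)
Mul(Function('A')(j, 3), Mul(Mul(8, 0), Add(F, -1))) = Mul(4, Mul(Mul(8, 0), Add(Rational(-47, 16), -1))) = Mul(4, Mul(0, Rational(-63, 16))) = Mul(4, 0) = 0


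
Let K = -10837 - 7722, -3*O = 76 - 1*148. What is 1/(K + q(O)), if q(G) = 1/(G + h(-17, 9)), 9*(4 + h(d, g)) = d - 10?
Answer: -17/315502 ≈ -5.3882e-5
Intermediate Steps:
h(d, g) = -46/9 + d/9 (h(d, g) = -4 + (d - 10)/9 = -4 + (-10 + d)/9 = -4 + (-10/9 + d/9) = -46/9 + d/9)
O = 24 (O = -(76 - 1*148)/3 = -(76 - 148)/3 = -⅓*(-72) = 24)
q(G) = 1/(-7 + G) (q(G) = 1/(G + (-46/9 + (⅑)*(-17))) = 1/(G + (-46/9 - 17/9)) = 1/(G - 7) = 1/(-7 + G))
K = -18559
1/(K + q(O)) = 1/(-18559 + 1/(-7 + 24)) = 1/(-18559 + 1/17) = 1/(-315502/17) = -17/315502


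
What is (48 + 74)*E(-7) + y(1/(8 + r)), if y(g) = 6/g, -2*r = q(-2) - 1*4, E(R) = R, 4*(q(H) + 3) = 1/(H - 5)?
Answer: -21977/28 ≈ -784.89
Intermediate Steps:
q(H) = -3 + 1/(4*(-5 + H)) (q(H) = -3 + 1/(4*(H - 5)) = -3 + 1/(4*(-5 + H)))
r = 197/56 (r = -((61 - 12*(-2))/(4*(-5 - 2)) - 1*4)/2 = -((¼)*(61 + 24)/(-7) - 4)/2 = -((¼)*(-⅐)*85 - 4)/2 = -(-85/28 - 4)/2 = -½*(-197/28) = 197/56 ≈ 3.5179)
(48 + 74)*E(-7) + y(1/(8 + r)) = (48 + 74)*(-7) + 6/(1/(8 + 197/56)) = 122*(-7) + 6/(1/(645/56)) = -854 + 6/(56/645) = -854 + 6*(645/56) = -854 + 1935/28 = -21977/28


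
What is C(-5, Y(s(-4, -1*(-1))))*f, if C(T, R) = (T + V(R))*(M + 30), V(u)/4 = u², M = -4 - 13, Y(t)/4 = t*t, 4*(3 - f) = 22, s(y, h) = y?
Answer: -1064635/2 ≈ -5.3232e+5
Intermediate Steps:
f = -5/2 (f = 3 - ¼*22 = 3 - 11/2 = -5/2 ≈ -2.5000)
Y(t) = 4*t² (Y(t) = 4*(t*t) = 4*t²)
M = -17
V(u) = 4*u²
C(T, R) = 13*T + 52*R² (C(T, R) = (T + 4*R²)*(-17 + 30) = (T + 4*R²)*13 = 13*T + 52*R²)
C(-5, Y(s(-4, -1*(-1))))*f = (13*(-5) + 52*(4*(-4)²)²)*(-5/2) = (-65 + 52*(4*16)²)*(-5/2) = (-65 + 52*64²)*(-5/2) = (-65 + 52*4096)*(-5/2) = (-65 + 212992)*(-5/2) = 212927*(-5/2) = -1064635/2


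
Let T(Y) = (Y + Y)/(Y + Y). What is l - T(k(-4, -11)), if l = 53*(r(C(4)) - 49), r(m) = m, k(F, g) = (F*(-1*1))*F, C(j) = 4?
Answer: -2386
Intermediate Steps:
k(F, g) = -F² (k(F, g) = (F*(-1))*F = (-F)*F = -F²)
T(Y) = 1 (T(Y) = (2*Y)/((2*Y)) = (2*Y)*(1/(2*Y)) = 1)
l = -2385 (l = 53*(4 - 49) = 53*(-45) = -2385)
l - T(k(-4, -11)) = -2385 - 1*1 = -2385 - 1 = -2386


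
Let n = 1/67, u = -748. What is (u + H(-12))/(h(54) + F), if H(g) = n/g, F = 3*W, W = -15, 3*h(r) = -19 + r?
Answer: 601393/26800 ≈ 22.440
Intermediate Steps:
h(r) = -19/3 + r/3 (h(r) = (-19 + r)/3 = -19/3 + r/3)
n = 1/67 ≈ 0.014925
F = -45 (F = 3*(-15) = -45)
H(g) = 1/(67*g)
(u + H(-12))/(h(54) + F) = (-748 + (1/67)/(-12))/((-19/3 + (⅓)*54) - 45) = (-748 + (1/67)*(-1/12))/((-19/3 + 18) - 45) = (-748 - 1/804)/(35/3 - 45) = -601393/(804*(-100/3)) = -601393/804*(-3/100) = 601393/26800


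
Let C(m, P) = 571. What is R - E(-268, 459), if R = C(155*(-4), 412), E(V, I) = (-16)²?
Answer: 315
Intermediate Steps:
E(V, I) = 256
R = 571
R - E(-268, 459) = 571 - 1*256 = 571 - 256 = 315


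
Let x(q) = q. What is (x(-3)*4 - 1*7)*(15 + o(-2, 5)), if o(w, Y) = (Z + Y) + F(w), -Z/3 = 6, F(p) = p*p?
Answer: -114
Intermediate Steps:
F(p) = p²
Z = -18 (Z = -3*6 = -18)
o(w, Y) = -18 + Y + w² (o(w, Y) = (-18 + Y) + w² = -18 + Y + w²)
(x(-3)*4 - 1*7)*(15 + o(-2, 5)) = (-3*4 - 1*7)*(15 + (-18 + 5 + (-2)²)) = (-12 - 7)*(15 + (-18 + 5 + 4)) = -19*(15 - 9) = -19*6 = -114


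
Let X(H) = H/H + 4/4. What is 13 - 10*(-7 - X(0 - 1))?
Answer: 103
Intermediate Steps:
X(H) = 2 (X(H) = 1 + 4*(¼) = 1 + 1 = 2)
13 - 10*(-7 - X(0 - 1)) = 13 - 10*(-7 - 1*2) = 13 - 10*(-7 - 2) = 13 - 10*(-9) = 13 + 90 = 103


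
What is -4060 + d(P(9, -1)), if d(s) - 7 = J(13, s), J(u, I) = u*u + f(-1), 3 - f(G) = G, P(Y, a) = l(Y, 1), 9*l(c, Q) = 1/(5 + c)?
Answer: -3880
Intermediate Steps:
l(c, Q) = 1/(9*(5 + c))
P(Y, a) = 1/(9*(5 + Y))
f(G) = 3 - G
J(u, I) = 4 + u² (J(u, I) = u*u + (3 - 1*(-1)) = u² + (3 + 1) = u² + 4 = 4 + u²)
d(s) = 180 (d(s) = 7 + (4 + 13²) = 7 + (4 + 169) = 7 + 173 = 180)
-4060 + d(P(9, -1)) = -4060 + 180 = -3880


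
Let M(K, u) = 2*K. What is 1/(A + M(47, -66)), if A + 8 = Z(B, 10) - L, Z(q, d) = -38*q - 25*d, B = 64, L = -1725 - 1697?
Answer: 1/826 ≈ 0.0012107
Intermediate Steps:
L = -3422
A = 732 (A = -8 + ((-38*64 - 25*10) - 1*(-3422)) = -8 + ((-2432 - 250) + 3422) = -8 + (-2682 + 3422) = -8 + 740 = 732)
1/(A + M(47, -66)) = 1/(732 + 2*47) = 1/(732 + 94) = 1/826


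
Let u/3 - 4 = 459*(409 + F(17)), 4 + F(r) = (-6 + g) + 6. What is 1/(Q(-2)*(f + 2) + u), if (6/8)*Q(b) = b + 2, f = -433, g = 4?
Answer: 1/563205 ≈ 1.7756e-6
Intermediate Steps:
F(r) = 0 (F(r) = -4 + ((-6 + 4) + 6) = -4 + (-2 + 6) = -4 + 4 = 0)
Q(b) = 8/3 + 4*b/3 (Q(b) = 4*(b + 2)/3 = 4*(2 + b)/3 = 8/3 + 4*b/3)
u = 563205 (u = 12 + 3*(459*(409 + 0)) = 12 + 3*(459*409) = 12 + 3*187731 = 12 + 563193 = 563205)
1/(Q(-2)*(f + 2) + u) = 1/((8/3 + (4/3)*(-2))*(-433 + 2) + 563205) = 1/((8/3 - 8/3)*(-431) + 563205) = 1/(0*(-431) + 563205) = 1/(0 + 563205) = 1/563205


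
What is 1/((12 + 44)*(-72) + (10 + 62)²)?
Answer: 1/1152 ≈ 0.00086806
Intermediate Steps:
1/((12 + 44)*(-72) + (10 + 62)²) = 1/(56*(-72) + 72²) = 1/(-4032 + 5184) = 1/1152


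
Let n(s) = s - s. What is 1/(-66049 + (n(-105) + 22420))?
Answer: -1/43629 ≈ -2.2921e-5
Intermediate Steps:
n(s) = 0
1/(-66049 + (n(-105) + 22420)) = 1/(-66049 + (0 + 22420)) = 1/(-66049 + 22420) = 1/(-43629) = -1/43629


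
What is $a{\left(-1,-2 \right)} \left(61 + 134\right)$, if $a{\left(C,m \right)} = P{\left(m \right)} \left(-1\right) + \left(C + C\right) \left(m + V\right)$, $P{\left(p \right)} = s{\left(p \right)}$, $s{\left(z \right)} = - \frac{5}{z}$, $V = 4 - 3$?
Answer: $- \frac{195}{2} \approx -97.5$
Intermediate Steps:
$V = 1$ ($V = 4 - 3 = 1$)
$P{\left(p \right)} = - \frac{5}{p}$
$a{\left(C,m \right)} = \frac{5}{m} + 2 C \left(1 + m\right)$ ($a{\left(C,m \right)} = - \frac{5}{m} \left(-1\right) + \left(C + C\right) \left(m + 1\right) = \frac{5}{m} + 2 C \left(1 + m\right)$)
$a{\left(-1,-2 \right)} \left(61 + 134\right) = \frac{5 + 2 \left(-1\right) \left(-2\right) \left(1 - 2\right)}{-2} \left(61 + 134\right) = - \frac{5 + 2 \left(-1\right) \left(-2\right) \left(-1\right)}{2} \cdot 195 = - \frac{5 - 4}{2} \cdot 195 = \left(- \frac{1}{2}\right) 1 \cdot 195 = \left(- \frac{1}{2}\right) 195 = - \frac{195}{2}$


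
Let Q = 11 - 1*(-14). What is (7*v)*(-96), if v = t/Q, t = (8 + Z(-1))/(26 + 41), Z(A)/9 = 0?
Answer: -5376/1675 ≈ -3.2096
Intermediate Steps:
Z(A) = 0 (Z(A) = 9*0 = 0)
Q = 25 (Q = 11 + 14 = 25)
t = 8/67 (t = (8 + 0)/(26 + 41) = 8/67 ≈ 0.11940)
v = 8/1675 (v = (8/67)/25 = (8/67)*(1/25) = 8/1675 ≈ 0.0047761)
(7*v)*(-96) = (7*(8/1675))*(-96) = (56/1675)*(-96) = -5376/1675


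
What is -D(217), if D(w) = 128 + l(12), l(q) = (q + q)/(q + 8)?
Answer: -646/5 ≈ -129.20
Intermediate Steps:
l(q) = 2*q/(8 + q) (l(q) = (2*q)/(8 + q) = 2*q/(8 + q))
D(w) = 646/5 (D(w) = 128 + 2*12/(8 + 12) = 128 + 2*12/20 = 128 + 2*12*(1/20) = 128 + 6/5 = 646/5)
-D(217) = -1*646/5 = -646/5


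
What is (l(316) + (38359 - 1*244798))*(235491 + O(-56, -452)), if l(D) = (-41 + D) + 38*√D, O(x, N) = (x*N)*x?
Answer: 243681930884 - 89830556*√79 ≈ 2.4288e+11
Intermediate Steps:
O(x, N) = N*x² (O(x, N) = (N*x)*x = N*x²)
l(D) = -41 + D + 38*√D
(l(316) + (38359 - 1*244798))*(235491 + O(-56, -452)) = ((-41 + 316 + 38*√316) + (38359 - 1*244798))*(235491 - 452*(-56)²) = ((-41 + 316 + 38*(2*√79)) + (38359 - 244798))*(235491 - 452*3136) = ((-41 + 316 + 76*√79) - 206439)*(235491 - 1417472) = ((275 + 76*√79) - 206439)*(-1181981) = (-206164 + 76*√79)*(-1181981) = 243681930884 - 89830556*√79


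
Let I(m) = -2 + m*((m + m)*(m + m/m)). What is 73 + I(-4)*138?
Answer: -13451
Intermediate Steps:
I(m) = -2 + 2*m²*(1 + m) (I(m) = -2 + m*((2*m)*(m + 1)) = -2 + m*((2*m)*(1 + m)) = -2 + m*(2*m*(1 + m)) = -2 + 2*m²*(1 + m))
73 + I(-4)*138 = 73 + (-2 + 2*(-4)² + 2*(-4)³)*138 = 73 + (-2 + 2*16 + 2*(-64))*138 = 73 + (-2 + 32 - 128)*138 = 73 - 98*138 = 73 - 13524 = -13451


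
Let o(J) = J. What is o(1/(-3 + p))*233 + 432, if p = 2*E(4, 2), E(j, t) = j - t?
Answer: 665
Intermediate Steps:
p = 4 (p = 2*(4 - 1*2) = 2*(4 - 2) = 2*2 = 4)
o(1/(-3 + p))*233 + 432 = 233/(-3 + 4) + 432 = 233/1 + 432 = 1*233 + 432 = 233 + 432 = 665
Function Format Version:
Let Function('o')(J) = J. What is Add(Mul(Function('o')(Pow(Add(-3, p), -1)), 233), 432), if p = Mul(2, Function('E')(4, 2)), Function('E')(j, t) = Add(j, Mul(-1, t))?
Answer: 665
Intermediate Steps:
p = 4 (p = Mul(2, Add(4, Mul(-1, 2))) = Mul(2, Add(4, -2)) = Mul(2, 2) = 4)
Add(Mul(Function('o')(Pow(Add(-3, p), -1)), 233), 432) = Add(Mul(Pow(Add(-3, 4), -1), 233), 432) = Add(Mul(Pow(1, -1), 233), 432) = Add(Mul(1, 233), 432) = Add(233, 432) = 665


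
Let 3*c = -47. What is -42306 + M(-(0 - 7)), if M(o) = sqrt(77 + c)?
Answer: -42306 + 2*sqrt(138)/3 ≈ -42298.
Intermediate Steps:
c = -47/3 (c = (1/3)*(-47) = -47/3 ≈ -15.667)
M(o) = 2*sqrt(138)/3 (M(o) = sqrt(77 - 47/3) = sqrt(184/3) = 2*sqrt(138)/3)
-42306 + M(-(0 - 7)) = -42306 + 2*sqrt(138)/3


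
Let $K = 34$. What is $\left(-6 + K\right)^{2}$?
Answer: $784$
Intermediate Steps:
$\left(-6 + K\right)^{2} = \left(-6 + 34\right)^{2} = 28^{2} = 784$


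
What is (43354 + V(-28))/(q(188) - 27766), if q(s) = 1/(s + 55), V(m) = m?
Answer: -10528218/6747137 ≈ -1.5604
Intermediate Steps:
q(s) = 1/(55 + s)
(43354 + V(-28))/(q(188) - 27766) = (43354 - 28)/(1/(55 + 188) - 27766) = 43326/(1/243 - 27766) = 43326/(-6747137/243) = 43326*(-243/6747137) = -10528218/6747137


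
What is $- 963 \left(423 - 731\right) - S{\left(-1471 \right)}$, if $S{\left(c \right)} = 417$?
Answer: $296187$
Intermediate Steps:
$- 963 \left(423 - 731\right) - S{\left(-1471 \right)} = - 963 \left(423 - 731\right) - 417 = \left(-963\right) \left(-308\right) - 417 = 296604 - 417 = 296187$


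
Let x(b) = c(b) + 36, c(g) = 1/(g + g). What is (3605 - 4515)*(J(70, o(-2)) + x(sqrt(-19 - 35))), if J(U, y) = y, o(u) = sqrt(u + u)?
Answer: -32760 - 1820*I + 455*I*sqrt(6)/18 ≈ -32760.0 - 1758.1*I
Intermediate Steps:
o(u) = sqrt(2)*sqrt(u) (o(u) = sqrt(2*u) = sqrt(2)*sqrt(u))
c(g) = 1/(2*g)
x(b) = 36 + 1/(2*b) (x(b) = 1/(2*b) + 36 = 36 + 1/(2*b))
(3605 - 4515)*(J(70, o(-2)) + x(sqrt(-19 - 35))) = (3605 - 4515)*(sqrt(2)*sqrt(-2) + (36 + 1/(2*(sqrt(-19 - 35))))) = -910*(sqrt(2)*(I*sqrt(2)) + (36 + 1/(2*(sqrt(-54))))) = -910*(2*I + (36 + 1/(2*((3*I*sqrt(6)))))) = -910*(2*I + (36 + (-I*sqrt(6)/18)/2)) = -910*(2*I + (36 - I*sqrt(6)/36)) = -910*(36 + 2*I - I*sqrt(6)/36) = -32760 - 1820*I + 455*I*sqrt(6)/18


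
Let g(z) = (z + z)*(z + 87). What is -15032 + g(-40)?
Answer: -18792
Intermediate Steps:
g(z) = 2*z*(87 + z) (g(z) = (2*z)*(87 + z) = 2*z*(87 + z))
-15032 + g(-40) = -15032 + 2*(-40)*(87 - 40) = -15032 + 2*(-40)*47 = -15032 - 3760 = -18792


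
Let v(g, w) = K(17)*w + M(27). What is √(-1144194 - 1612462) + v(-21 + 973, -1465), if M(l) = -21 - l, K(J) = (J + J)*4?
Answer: -199288 + 4*I*√172291 ≈ -1.9929e+5 + 1660.3*I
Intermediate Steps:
K(J) = 8*J (K(J) = (2*J)*4 = 8*J)
v(g, w) = -48 + 136*w (v(g, w) = (8*17)*w + (-21 - 1*27) = 136*w + (-21 - 27) = 136*w - 48 = -48 + 136*w)
√(-1144194 - 1612462) + v(-21 + 973, -1465) = √(-1144194 - 1612462) + (-48 + 136*(-1465)) = √(-2756656) + (-48 - 199240) = 4*I*√172291 - 199288 = -199288 + 4*I*√172291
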